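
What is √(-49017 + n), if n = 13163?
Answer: I*√35854 ≈ 189.35*I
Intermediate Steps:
√(-49017 + n) = √(-49017 + 13163) = √(-35854) = I*√35854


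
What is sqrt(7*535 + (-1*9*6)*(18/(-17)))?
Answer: sqrt(1098829)/17 ≈ 61.662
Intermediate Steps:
sqrt(7*535 + (-1*9*6)*(18/(-17))) = sqrt(3745 + (-9*6)*(18*(-1/17))) = sqrt(3745 - 54*(-18/17)) = sqrt(3745 + 972/17) = sqrt(64637/17) = sqrt(1098829)/17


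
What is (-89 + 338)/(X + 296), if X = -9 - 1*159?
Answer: 249/128 ≈ 1.9453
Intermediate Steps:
X = -168 (X = -9 - 159 = -168)
(-89 + 338)/(X + 296) = (-89 + 338)/(-168 + 296) = 249/128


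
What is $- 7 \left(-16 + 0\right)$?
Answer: $112$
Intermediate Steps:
$- 7 \left(-16 + 0\right) = \left(-7\right) \left(-16\right) = 112$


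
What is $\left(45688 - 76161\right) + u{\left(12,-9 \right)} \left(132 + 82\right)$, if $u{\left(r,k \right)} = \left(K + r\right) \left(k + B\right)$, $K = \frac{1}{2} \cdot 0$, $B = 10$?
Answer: $-27905$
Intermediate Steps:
$K = 0$ ($K = \frac{1}{2} \cdot 0 = 0$)
$u{\left(r,k \right)} = r \left(10 + k\right)$ ($u{\left(r,k \right)} = \left(0 + r\right) \left(k + 10\right) = r \left(10 + k\right)$)
$\left(45688 - 76161\right) + u{\left(12,-9 \right)} \left(132 + 82\right) = \left(45688 - 76161\right) + 12 \left(10 - 9\right) \left(132 + 82\right) = \left(45688 - 76161\right) + 12 \cdot 1 \cdot 214 = -30473 + 12 \cdot 214 = -30473 + 2568 = -27905$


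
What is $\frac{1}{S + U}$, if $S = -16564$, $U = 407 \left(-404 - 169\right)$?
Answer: $- \frac{1}{249775} \approx -4.0036 \cdot 10^{-6}$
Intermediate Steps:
$U = -233211$ ($U = 407 \left(-573\right) = -233211$)
$\frac{1}{S + U} = \frac{1}{-16564 - 233211} = \frac{1}{-249775} = - \frac{1}{249775}$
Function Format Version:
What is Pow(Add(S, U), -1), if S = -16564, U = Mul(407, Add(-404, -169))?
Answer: Rational(-1, 249775) ≈ -4.0036e-6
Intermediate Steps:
U = -233211 (U = Mul(407, -573) = -233211)
Pow(Add(S, U), -1) = Pow(Add(-16564, -233211), -1) = Pow(-249775, -1) = Rational(-1, 249775)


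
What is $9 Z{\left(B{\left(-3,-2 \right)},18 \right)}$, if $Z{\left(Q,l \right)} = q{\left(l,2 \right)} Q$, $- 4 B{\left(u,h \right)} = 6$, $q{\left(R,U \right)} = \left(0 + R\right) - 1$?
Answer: $- \frac{459}{2} \approx -229.5$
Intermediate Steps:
$q{\left(R,U \right)} = -1 + R$ ($q{\left(R,U \right)} = R - 1 = -1 + R$)
$B{\left(u,h \right)} = - \frac{3}{2}$ ($B{\left(u,h \right)} = \left(- \frac{1}{4}\right) 6 = - \frac{3}{2}$)
$Z{\left(Q,l \right)} = Q \left(-1 + l\right)$ ($Z{\left(Q,l \right)} = \left(-1 + l\right) Q = Q \left(-1 + l\right)$)
$9 Z{\left(B{\left(-3,-2 \right)},18 \right)} = 9 \left(- \frac{3 \left(-1 + 18\right)}{2}\right) = 9 \left(\left(- \frac{3}{2}\right) 17\right) = 9 \left(- \frac{51}{2}\right) = - \frac{459}{2}$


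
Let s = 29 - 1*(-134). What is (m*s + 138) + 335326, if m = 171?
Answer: 363337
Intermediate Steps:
s = 163 (s = 29 + 134 = 163)
(m*s + 138) + 335326 = (171*163 + 138) + 335326 = (27873 + 138) + 335326 = 28011 + 335326 = 363337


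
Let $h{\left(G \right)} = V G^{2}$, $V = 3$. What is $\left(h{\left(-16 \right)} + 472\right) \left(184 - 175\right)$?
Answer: $11160$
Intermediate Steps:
$h{\left(G \right)} = 3 G^{2}$
$\left(h{\left(-16 \right)} + 472\right) \left(184 - 175\right) = \left(3 \left(-16\right)^{2} + 472\right) \left(184 - 175\right) = \left(3 \cdot 256 + 472\right) 9 = \left(768 + 472\right) 9 = 1240 \cdot 9 = 11160$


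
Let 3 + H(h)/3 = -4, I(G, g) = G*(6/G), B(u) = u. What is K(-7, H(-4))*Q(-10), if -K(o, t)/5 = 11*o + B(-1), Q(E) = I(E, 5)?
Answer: 2340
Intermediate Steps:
I(G, g) = 6
Q(E) = 6
H(h) = -21 (H(h) = -9 + 3*(-4) = -9 - 12 = -21)
K(o, t) = 5 - 55*o (K(o, t) = -5*(11*o - 1) = -5*(-1 + 11*o) = 5 - 55*o)
K(-7, H(-4))*Q(-10) = (5 - 55*(-7))*6 = (5 + 385)*6 = 390*6 = 2340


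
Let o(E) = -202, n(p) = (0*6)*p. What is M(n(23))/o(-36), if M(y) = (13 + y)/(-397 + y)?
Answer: 13/80194 ≈ 0.00016211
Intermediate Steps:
n(p) = 0 (n(p) = 0*p = 0)
M(y) = (13 + y)/(-397 + y)
M(n(23))/o(-36) = ((13 + 0)/(-397 + 0))/(-202) = (13/(-397))*(-1/202) = -1/397*13*(-1/202) = -13/397*(-1/202) = 13/80194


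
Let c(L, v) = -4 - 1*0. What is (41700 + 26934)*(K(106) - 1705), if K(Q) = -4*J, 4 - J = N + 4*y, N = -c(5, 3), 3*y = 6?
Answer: -114824682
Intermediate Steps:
y = 2 (y = (1/3)*6 = 2)
c(L, v) = -4 (c(L, v) = -4 + 0 = -4)
N = 4 (N = -1*(-4) = 4)
J = -8 (J = 4 - (4 + 4*2) = 4 - (4 + 8) = 4 - 1*12 = 4 - 12 = -8)
K(Q) = 32 (K(Q) = -4*(-8) = 32)
(41700 + 26934)*(K(106) - 1705) = (41700 + 26934)*(32 - 1705) = 68634*(-1673) = -114824682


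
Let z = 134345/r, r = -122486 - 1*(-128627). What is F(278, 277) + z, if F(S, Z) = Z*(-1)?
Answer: -1566712/6141 ≈ -255.12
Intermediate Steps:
F(S, Z) = -Z
r = 6141 (r = -122486 + 128627 = 6141)
z = 134345/6141 ≈ 21.877
F(278, 277) + z = -1*277 + 134345/6141 = -277 + 134345/6141 = -1566712/6141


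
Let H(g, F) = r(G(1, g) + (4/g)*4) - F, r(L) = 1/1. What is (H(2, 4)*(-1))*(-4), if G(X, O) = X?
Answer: -12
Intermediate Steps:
r(L) = 1 (r(L) = 1*1 = 1)
H(g, F) = 1 - F
(H(2, 4)*(-1))*(-4) = ((1 - 1*4)*(-1))*(-4) = ((1 - 4)*(-1))*(-4) = -3*(-1)*(-4) = 3*(-4) = -12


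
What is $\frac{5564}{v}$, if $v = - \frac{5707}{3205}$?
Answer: $- \frac{1371740}{439} \approx -3124.7$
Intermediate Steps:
$v = - \frac{5707}{3205}$ ($v = \left(-5707\right) \frac{1}{3205} = - \frac{5707}{3205} \approx -1.7807$)
$\frac{5564}{v} = \frac{5564}{- \frac{5707}{3205}} = 5564 \left(- \frac{3205}{5707}\right) = - \frac{1371740}{439}$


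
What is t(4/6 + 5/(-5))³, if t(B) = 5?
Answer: 125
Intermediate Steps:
t(4/6 + 5/(-5))³ = 5³ = 125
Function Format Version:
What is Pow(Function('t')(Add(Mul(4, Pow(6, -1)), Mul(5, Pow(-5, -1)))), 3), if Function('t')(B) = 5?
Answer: 125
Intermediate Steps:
Pow(Function('t')(Add(Mul(4, Pow(6, -1)), Mul(5, Pow(-5, -1)))), 3) = Pow(5, 3) = 125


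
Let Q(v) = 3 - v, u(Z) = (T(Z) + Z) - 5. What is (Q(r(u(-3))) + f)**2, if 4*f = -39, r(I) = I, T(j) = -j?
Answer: 49/16 ≈ 3.0625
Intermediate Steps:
u(Z) = -5 (u(Z) = (-Z + Z) - 5 = 0 - 5 = -5)
f = -39/4 (f = (1/4)*(-39) = -39/4 ≈ -9.7500)
(Q(r(u(-3))) + f)**2 = ((3 - 1*(-5)) - 39/4)**2 = ((3 + 5) - 39/4)**2 = (8 - 39/4)**2 = (-7/4)**2 = 49/16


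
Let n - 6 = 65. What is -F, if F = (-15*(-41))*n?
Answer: -43665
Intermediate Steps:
n = 71 (n = 6 + 65 = 71)
F = 43665 (F = -15*(-41)*71 = 615*71 = 43665)
-F = -1*43665 = -43665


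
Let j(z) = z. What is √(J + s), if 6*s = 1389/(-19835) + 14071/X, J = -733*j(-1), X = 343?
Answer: 2*√1572419471298585/2915745 ≈ 27.200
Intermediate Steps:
J = 733 (J = -733*(-1) = 733)
s = 139310929/20410215 (s = (1389/(-19835) + 14071/343)/6 = (1389*(-1/19835) + 14071*(1/343))/6 = (-1389/19835 + 14071/343)/6 = (⅙)*(278621858/6803405) = 139310929/20410215 ≈ 6.8255)
√(J + s) = √(733 + 139310929/20410215) = √(15099998524/20410215) = 2*√1572419471298585/2915745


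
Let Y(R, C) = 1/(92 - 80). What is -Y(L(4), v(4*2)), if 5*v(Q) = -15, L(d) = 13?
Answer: -1/12 ≈ -0.083333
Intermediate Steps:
v(Q) = -3 (v(Q) = (⅕)*(-15) = -3)
Y(R, C) = 1/12
-Y(L(4), v(4*2)) = -1*1/12 = -1/12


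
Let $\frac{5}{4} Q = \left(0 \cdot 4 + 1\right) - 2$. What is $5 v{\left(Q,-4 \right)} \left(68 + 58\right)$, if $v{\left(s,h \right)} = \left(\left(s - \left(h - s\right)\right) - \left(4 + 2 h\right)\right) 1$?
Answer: $4032$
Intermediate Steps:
$Q = - \frac{4}{5}$ ($Q = \frac{4 \left(\left(0 \cdot 4 + 1\right) - 2\right)}{5} = \frac{4 \left(\left(0 + 1\right) - 2\right)}{5} = \frac{4 \left(1 - 2\right)}{5} = \frac{4}{5} \left(-1\right) = - \frac{4}{5} \approx -0.8$)
$v{\left(s,h \right)} = -4 - 3 h + 2 s$ ($v{\left(s,h \right)} = \left(\left(- h + 2 s\right) - \left(4 + 2 h\right)\right) 1 = \left(-4 - 3 h + 2 s\right) 1 = -4 - 3 h + 2 s$)
$5 v{\left(Q,-4 \right)} \left(68 + 58\right) = 5 \left(-4 - -12 + 2 \left(- \frac{4}{5}\right)\right) \left(68 + 58\right) = 5 \left(-4 + 12 - \frac{8}{5}\right) 126 = 5 \cdot \frac{32}{5} \cdot 126 = 32 \cdot 126 = 4032$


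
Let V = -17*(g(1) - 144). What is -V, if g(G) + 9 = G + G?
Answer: -2567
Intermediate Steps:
g(G) = -9 + 2*G (g(G) = -9 + (G + G) = -9 + 2*G)
V = 2567 (V = -17*((-9 + 2*1) - 144) = -17*((-9 + 2) - 144) = -17*(-7 - 144) = -17*(-151) = 2567)
-V = -1*2567 = -2567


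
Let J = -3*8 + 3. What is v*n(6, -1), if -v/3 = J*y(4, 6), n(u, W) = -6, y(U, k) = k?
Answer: -2268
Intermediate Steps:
J = -21 (J = -24 + 3 = -21)
v = 378 (v = -(-63)*6 = -3*(-126) = 378)
v*n(6, -1) = 378*(-6) = -2268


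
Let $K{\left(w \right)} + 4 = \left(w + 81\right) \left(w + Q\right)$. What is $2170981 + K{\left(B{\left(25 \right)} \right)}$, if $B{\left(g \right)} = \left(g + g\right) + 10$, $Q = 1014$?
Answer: $2322411$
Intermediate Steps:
$B{\left(g \right)} = 10 + 2 g$ ($B{\left(g \right)} = 2 g + 10 = 10 + 2 g$)
$K{\left(w \right)} = -4 + \left(81 + w\right) \left(1014 + w\right)$ ($K{\left(w \right)} = -4 + \left(w + 81\right) \left(w + 1014\right) = -4 + \left(81 + w\right) \left(1014 + w\right)$)
$2170981 + K{\left(B{\left(25 \right)} \right)} = 2170981 + \left(82130 + \left(10 + 2 \cdot 25\right)^{2} + 1095 \left(10 + 2 \cdot 25\right)\right) = 2170981 + \left(82130 + \left(10 + 50\right)^{2} + 1095 \left(10 + 50\right)\right) = 2170981 + \left(82130 + 60^{2} + 1095 \cdot 60\right) = 2170981 + \left(82130 + 3600 + 65700\right) = 2170981 + 151430 = 2322411$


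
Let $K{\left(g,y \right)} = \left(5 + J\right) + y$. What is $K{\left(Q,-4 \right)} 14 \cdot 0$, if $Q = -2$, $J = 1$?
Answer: $0$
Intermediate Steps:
$K{\left(g,y \right)} = 6 + y$ ($K{\left(g,y \right)} = \left(5 + 1\right) + y = 6 + y$)
$K{\left(Q,-4 \right)} 14 \cdot 0 = \left(6 - 4\right) 14 \cdot 0 = 2 \cdot 14 \cdot 0 = 28 \cdot 0 = 0$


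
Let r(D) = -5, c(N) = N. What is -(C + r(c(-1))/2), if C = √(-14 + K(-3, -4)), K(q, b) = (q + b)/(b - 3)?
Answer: 5/2 - I*√13 ≈ 2.5 - 3.6056*I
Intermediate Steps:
K(q, b) = (b + q)/(-3 + b)
C = I*√13 (C = √(-14 + (-4 - 3)/(-3 - 4)) = √(-14 - 7/(-7)) = √(-14 - ⅐*(-7)) = √(-14 + 1) = √(-13) = I*√13 ≈ 3.6056*I)
-(C + r(c(-1))/2) = -(I*√13 - 5/2) = -(-5/2 + I*√13) = 5/2 - I*√13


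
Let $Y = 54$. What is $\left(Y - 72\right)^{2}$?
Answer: $324$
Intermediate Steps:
$\left(Y - 72\right)^{2} = \left(54 - 72\right)^{2} = \left(-18\right)^{2} = 324$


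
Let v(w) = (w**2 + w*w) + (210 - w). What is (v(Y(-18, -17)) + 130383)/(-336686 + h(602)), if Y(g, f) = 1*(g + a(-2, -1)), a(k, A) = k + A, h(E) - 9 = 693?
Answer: -16437/41998 ≈ -0.39138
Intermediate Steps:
h(E) = 702 (h(E) = 9 + 693 = 702)
a(k, A) = A + k
Y(g, f) = -3 + g (Y(g, f) = 1*(g + (-1 - 2)) = 1*(g - 3) = 1*(-3 + g) = -3 + g)
v(w) = 210 - w + 2*w**2 (v(w) = (w**2 + w**2) + (210 - w) = 2*w**2 + (210 - w) = 210 - w + 2*w**2)
(v(Y(-18, -17)) + 130383)/(-336686 + h(602)) = ((210 - (-3 - 18) + 2*(-3 - 18)**2) + 130383)/(-336686 + 702) = ((210 - 1*(-21) + 2*(-21)**2) + 130383)/(-335984) = ((210 + 21 + 2*441) + 130383)*(-1/335984) = ((210 + 21 + 882) + 130383)*(-1/335984) = (1113 + 130383)*(-1/335984) = 131496*(-1/335984) = -16437/41998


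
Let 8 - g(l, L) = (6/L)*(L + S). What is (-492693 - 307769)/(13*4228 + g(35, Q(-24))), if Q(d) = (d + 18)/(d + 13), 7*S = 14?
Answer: -23543/1616 ≈ -14.569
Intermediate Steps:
S = 2 (S = (1/7)*14 = 2)
Q(d) = (18 + d)/(13 + d)
g(l, L) = 8 - 6*(2 + L)/L (g(l, L) = 8 - 6/L*(L + 2) = 8 - 6/L*(2 + L) = 8 - 6*(2 + L)/L)
(-492693 - 307769)/(13*4228 + g(35, Q(-24))) = (-492693 - 307769)/(13*4228 + (2 - 12*(13 - 24)/(18 - 24))) = -800462/(54964 + (2 - 12/(-6/(-11)))) = -800462/(54964 + (2 - 12/((-1/11*(-6))))) = -800462/(54964 + (2 - 12/6/11)) = -800462/(54964 + (2 - 12*11/6)) = -800462/(54964 + (2 - 22)) = -800462/(54964 - 20) = -800462/54944 = -800462*1/54944 = -23543/1616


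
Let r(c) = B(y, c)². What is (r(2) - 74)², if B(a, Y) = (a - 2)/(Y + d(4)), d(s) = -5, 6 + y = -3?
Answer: 297025/81 ≈ 3667.0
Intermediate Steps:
y = -9 (y = -6 - 3 = -9)
B(a, Y) = (-2 + a)/(-5 + Y) (B(a, Y) = (a - 2)/(Y - 5) = (-2 + a)/(-5 + Y))
r(c) = 121/(-5 + c)² (r(c) = ((-2 - 9)/(-5 + c))² = (-11/(-5 + c))² = 121/(-5 + c)²)
(r(2) - 74)² = (121/(-5 + 2)² - 74)² = (121/(-3)² - 74)² = (121*(⅑) - 74)² = (121/9 - 74)² = (-545/9)² = 297025/81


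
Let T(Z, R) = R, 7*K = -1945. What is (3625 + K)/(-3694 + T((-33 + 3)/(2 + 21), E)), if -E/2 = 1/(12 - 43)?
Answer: -363165/400792 ≈ -0.90612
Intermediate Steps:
K = -1945/7 (K = (⅐)*(-1945) = -1945/7 ≈ -277.86)
E = 2/31 (E = -2/(12 - 43) = -2/(-31) = -2*(-1/31) = 2/31 ≈ 0.064516)
(3625 + K)/(-3694 + T((-33 + 3)/(2 + 21), E)) = (3625 - 1945/7)/(-3694 + 2/31) = 23430/(7*(-114512/31)) = (23430/7)*(-31/114512) = -363165/400792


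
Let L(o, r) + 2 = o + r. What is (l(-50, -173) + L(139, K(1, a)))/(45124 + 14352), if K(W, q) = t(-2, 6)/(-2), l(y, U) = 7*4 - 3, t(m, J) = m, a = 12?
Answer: 163/59476 ≈ 0.0027406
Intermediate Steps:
l(y, U) = 25 (l(y, U) = 28 - 3 = 25)
K(W, q) = 1 (K(W, q) = -2/(-2) = -2*(-½) = 1)
L(o, r) = -2 + o + r (L(o, r) = -2 + (o + r) = -2 + o + r)
(l(-50, -173) + L(139, K(1, a)))/(45124 + 14352) = (25 + (-2 + 139 + 1))/(45124 + 14352) = (25 + 138)/59476 = 163*(1/59476) = 163/59476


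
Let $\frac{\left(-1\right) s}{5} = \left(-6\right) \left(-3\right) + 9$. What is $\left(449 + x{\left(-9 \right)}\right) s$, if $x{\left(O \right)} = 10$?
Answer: $-61965$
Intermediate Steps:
$s = -135$ ($s = - 5 \left(\left(-6\right) \left(-3\right) + 9\right) = - 5 \left(18 + 9\right) = \left(-5\right) 27 = -135$)
$\left(449 + x{\left(-9 \right)}\right) s = \left(449 + 10\right) \left(-135\right) = 459 \left(-135\right) = -61965$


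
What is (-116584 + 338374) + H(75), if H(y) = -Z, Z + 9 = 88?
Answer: 221711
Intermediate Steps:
Z = 79 (Z = -9 + 88 = 79)
H(y) = -79 (H(y) = -1*79 = -79)
(-116584 + 338374) + H(75) = (-116584 + 338374) - 79 = 221790 - 79 = 221711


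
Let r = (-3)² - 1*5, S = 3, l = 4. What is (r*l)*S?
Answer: 48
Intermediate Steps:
r = 4 (r = 9 - 5 = 4)
(r*l)*S = (4*4)*3 = 16*3 = 48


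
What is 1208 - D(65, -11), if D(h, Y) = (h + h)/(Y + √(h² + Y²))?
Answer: 78498/65 - 2*√4346/65 ≈ 1205.6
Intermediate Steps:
D(h, Y) = 2*h/(Y + √(Y² + h²)) (D(h, Y) = (2*h)/(Y + √(Y² + h²)) = 2*h/(Y + √(Y² + h²)))
1208 - D(65, -11) = 1208 - 2*65/(-11 + √((-11)² + 65²)) = 1208 - 2*65/(-11 + √(121 + 4225)) = 1208 - 2*65/(-11 + √4346) = 1208 - 130/(-11 + √4346)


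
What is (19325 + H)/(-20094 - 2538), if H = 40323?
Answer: -7456/2829 ≈ -2.6356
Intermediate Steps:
(19325 + H)/(-20094 - 2538) = (19325 + 40323)/(-20094 - 2538) = 59648/(-22632) = 59648*(-1/22632) = -7456/2829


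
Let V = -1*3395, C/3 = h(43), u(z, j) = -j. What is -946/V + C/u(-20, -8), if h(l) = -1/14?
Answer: 13681/54320 ≈ 0.25186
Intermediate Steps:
h(l) = -1/14 (h(l) = -1*1/14 = -1/14)
C = -3/14 (C = 3*(-1/14) = -3/14 ≈ -0.21429)
V = -3395
-946/V + C/u(-20, -8) = -946/(-3395) - 3/(14*((-1*(-8)))) = -946*(-1/3395) - 3/14/8 = 946/3395 - 3/14*⅛ = 946/3395 - 3/112 = 13681/54320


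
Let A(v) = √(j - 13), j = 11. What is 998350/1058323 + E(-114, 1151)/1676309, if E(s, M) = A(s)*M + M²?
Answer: 3075610458873/1774076369807 + 1151*I*√2/1676309 ≈ 1.7336 + 0.00097104*I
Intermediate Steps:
A(v) = I*√2 (A(v) = √(11 - 13) = √(-2) = I*√2)
E(s, M) = M² + I*M*√2 (E(s, M) = (I*√2)*M + M² = I*M*√2 + M² = M² + I*M*√2)
998350/1058323 + E(-114, 1151)/1676309 = 998350/1058323 + (1151*(1151 + I*√2))/1676309 = 998350*(1/1058323) + (1324801 + 1151*I*√2)*(1/1676309) = 998350/1058323 + (1324801/1676309 + 1151*I*√2/1676309) = 3075610458873/1774076369807 + 1151*I*√2/1676309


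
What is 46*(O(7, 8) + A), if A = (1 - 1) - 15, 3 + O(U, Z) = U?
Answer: -506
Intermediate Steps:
O(U, Z) = -3 + U
A = -15 (A = 0 - 15 = -15)
46*(O(7, 8) + A) = 46*((-3 + 7) - 15) = 46*(4 - 15) = 46*(-11) = -506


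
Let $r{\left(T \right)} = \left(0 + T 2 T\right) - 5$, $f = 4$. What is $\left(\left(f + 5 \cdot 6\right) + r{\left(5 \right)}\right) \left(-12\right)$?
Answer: $-948$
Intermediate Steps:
$r{\left(T \right)} = -5 + 2 T^{2}$ ($r{\left(T \right)} = \left(0 + 2 T T\right) - 5 = \left(0 + 2 T^{2}\right) - 5 = 2 T^{2} - 5 = -5 + 2 T^{2}$)
$\left(\left(f + 5 \cdot 6\right) + r{\left(5 \right)}\right) \left(-12\right) = \left(\left(4 + 5 \cdot 6\right) - \left(5 - 2 \cdot 5^{2}\right)\right) \left(-12\right) = \left(\left(4 + 30\right) + \left(-5 + 2 \cdot 25\right)\right) \left(-12\right) = \left(34 + \left(-5 + 50\right)\right) \left(-12\right) = \left(34 + 45\right) \left(-12\right) = 79 \left(-12\right) = -948$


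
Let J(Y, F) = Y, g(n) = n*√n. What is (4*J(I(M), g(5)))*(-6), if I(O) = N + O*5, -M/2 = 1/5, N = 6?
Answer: -96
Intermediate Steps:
g(n) = n^(3/2)
M = -⅖ (M = -2/5 = -2*⅕ = -⅖ ≈ -0.40000)
I(O) = 6 + 5*O (I(O) = 6 + O*5 = 6 + 5*O)
(4*J(I(M), g(5)))*(-6) = (4*(6 + 5*(-⅖)))*(-6) = (4*(6 - 2))*(-6) = (4*4)*(-6) = 16*(-6) = -96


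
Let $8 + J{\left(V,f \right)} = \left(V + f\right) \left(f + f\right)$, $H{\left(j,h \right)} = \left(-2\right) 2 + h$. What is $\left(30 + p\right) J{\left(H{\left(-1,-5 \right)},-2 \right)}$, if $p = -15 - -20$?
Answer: $1260$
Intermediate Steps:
$H{\left(j,h \right)} = -4 + h$
$p = 5$ ($p = -15 + 20 = 5$)
$J{\left(V,f \right)} = -8 + 2 f \left(V + f\right)$ ($J{\left(V,f \right)} = -8 + \left(V + f\right) \left(f + f\right) = -8 + \left(V + f\right) 2 f = -8 + 2 f \left(V + f\right)$)
$\left(30 + p\right) J{\left(H{\left(-1,-5 \right)},-2 \right)} = \left(30 + 5\right) \left(-8 + 2 \left(-2\right)^{2} + 2 \left(-4 - 5\right) \left(-2\right)\right) = 35 \left(-8 + 2 \cdot 4 + 2 \left(-9\right) \left(-2\right)\right) = 35 \left(-8 + 8 + 36\right) = 35 \cdot 36 = 1260$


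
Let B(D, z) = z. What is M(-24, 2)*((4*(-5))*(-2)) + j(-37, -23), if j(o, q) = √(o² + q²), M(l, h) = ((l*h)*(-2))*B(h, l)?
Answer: -92160 + √1898 ≈ -92117.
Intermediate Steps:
M(l, h) = -2*h*l² (M(l, h) = ((l*h)*(-2))*l = ((h*l)*(-2))*l = (-2*h*l)*l = -2*h*l²)
M(-24, 2)*((4*(-5))*(-2)) + j(-37, -23) = (-2*2*(-24)²)*((4*(-5))*(-2)) + √((-37)² + (-23)²) = (-2*2*576)*(-20*(-2)) + √(1369 + 529) = -2304*40 + √1898 = -92160 + √1898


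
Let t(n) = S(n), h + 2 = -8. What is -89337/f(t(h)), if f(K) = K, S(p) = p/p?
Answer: -89337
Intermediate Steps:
S(p) = 1
h = -10 (h = -2 - 8 = -10)
t(n) = 1
-89337/f(t(h)) = -89337/1 = -89337*1 = -89337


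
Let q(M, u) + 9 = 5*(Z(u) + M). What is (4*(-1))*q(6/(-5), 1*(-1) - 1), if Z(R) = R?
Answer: 100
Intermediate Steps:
q(M, u) = -9 + 5*M + 5*u (q(M, u) = -9 + 5*(u + M) = -9 + 5*(M + u) = -9 + (5*M + 5*u) = -9 + 5*M + 5*u)
(4*(-1))*q(6/(-5), 1*(-1) - 1) = (4*(-1))*(-9 + 5*(6/(-5)) + 5*(1*(-1) - 1)) = -4*(-9 + 5*(6*(-1/5)) + 5*(-1 - 1)) = -4*(-9 + 5*(-6/5) + 5*(-2)) = -4*(-9 - 6 - 10) = -4*(-25) = 100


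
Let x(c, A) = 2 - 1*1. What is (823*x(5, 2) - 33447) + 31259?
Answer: -1365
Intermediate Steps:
x(c, A) = 1 (x(c, A) = 2 - 1 = 1)
(823*x(5, 2) - 33447) + 31259 = (823*1 - 33447) + 31259 = (823 - 33447) + 31259 = -32624 + 31259 = -1365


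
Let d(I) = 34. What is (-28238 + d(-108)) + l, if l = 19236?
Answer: -8968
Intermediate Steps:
(-28238 + d(-108)) + l = (-28238 + 34) + 19236 = -28204 + 19236 = -8968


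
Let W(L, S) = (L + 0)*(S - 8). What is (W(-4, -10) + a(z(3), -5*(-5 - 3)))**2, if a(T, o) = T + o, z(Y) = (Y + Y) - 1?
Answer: 13689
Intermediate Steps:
z(Y) = -1 + 2*Y (z(Y) = 2*Y - 1 = -1 + 2*Y)
W(L, S) = L*(-8 + S)
(W(-4, -10) + a(z(3), -5*(-5 - 3)))**2 = (-4*(-8 - 10) + ((-1 + 2*3) - 5*(-5 - 3)))**2 = (-4*(-18) + ((-1 + 6) - 5*(-8)))**2 = (72 + (5 + 40))**2 = (72 + 45)**2 = 117**2 = 13689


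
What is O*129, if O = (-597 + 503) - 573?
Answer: -86043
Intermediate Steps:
O = -667 (O = -94 - 573 = -667)
O*129 = -667*129 = -86043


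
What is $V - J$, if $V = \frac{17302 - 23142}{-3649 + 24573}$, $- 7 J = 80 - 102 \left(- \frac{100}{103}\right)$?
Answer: $\frac{95406980}{3771551} \approx 25.296$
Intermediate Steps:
$J = - \frac{18440}{721}$ ($J = - \frac{80 - 102 \left(- \frac{100}{103}\right)}{7} = - \frac{80 - 102 \left(\left(-100\right) \frac{1}{103}\right)}{7} = - \frac{80 - - \frac{10200}{103}}{7} = - \frac{80 + \frac{10200}{103}}{7} = \left(- \frac{1}{7}\right) \frac{18440}{103} = - \frac{18440}{721} \approx -25.576$)
$V = - \frac{1460}{5231}$ ($V = - \frac{5840}{20924} = \left(-5840\right) \frac{1}{20924} = - \frac{1460}{5231} \approx -0.27911$)
$V - J = - \frac{1460}{5231} - - \frac{18440}{721} = - \frac{1460}{5231} + \frac{18440}{721} = \frac{95406980}{3771551}$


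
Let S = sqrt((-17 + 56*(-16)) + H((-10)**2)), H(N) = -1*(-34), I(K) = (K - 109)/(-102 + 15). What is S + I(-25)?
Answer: 134/87 + I*sqrt(879) ≈ 1.5402 + 29.648*I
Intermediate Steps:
I(K) = 109/87 - K/87 (I(K) = (-109 + K)/(-87) = (-109 + K)*(-1/87) = 109/87 - K/87)
H(N) = 34
S = I*sqrt(879) (S = sqrt((-17 + 56*(-16)) + 34) = sqrt((-17 - 896) + 34) = sqrt(-913 + 34) = sqrt(-879) = I*sqrt(879) ≈ 29.648*I)
S + I(-25) = I*sqrt(879) + (109/87 - 1/87*(-25)) = I*sqrt(879) + (109/87 + 25/87) = I*sqrt(879) + 134/87 = 134/87 + I*sqrt(879)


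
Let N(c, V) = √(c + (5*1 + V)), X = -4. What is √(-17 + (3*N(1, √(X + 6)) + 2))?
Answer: √(-15 + 3*√(6 + √2)) ≈ 2.6137*I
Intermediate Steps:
N(c, V) = √(5 + V + c) (N(c, V) = √(c + (5 + V)) = √(5 + V + c))
√(-17 + (3*N(1, √(X + 6)) + 2)) = √(-17 + (3*√(5 + √(-4 + 6) + 1) + 2)) = √(-17 + (3*√(5 + √2 + 1) + 2)) = √(-17 + (3*√(6 + √2) + 2)) = √(-17 + (2 + 3*√(6 + √2))) = √(-15 + 3*√(6 + √2))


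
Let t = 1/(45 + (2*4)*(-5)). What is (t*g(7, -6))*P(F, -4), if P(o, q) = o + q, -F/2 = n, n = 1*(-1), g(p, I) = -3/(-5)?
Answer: -6/25 ≈ -0.24000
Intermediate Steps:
g(p, I) = 3/5 (g(p, I) = -3*(-1/5) = 3/5)
n = -1
F = 2 (F = -2*(-1) = 2)
t = 1/5 (t = 1/(45 + 8*(-5)) = 1/(45 - 40) = 1/5 ≈ 0.20000)
(t*g(7, -6))*P(F, -4) = ((1/5)*(3/5))*(2 - 4) = (3/25)*(-2) = -6/25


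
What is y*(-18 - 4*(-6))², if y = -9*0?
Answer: 0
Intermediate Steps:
y = 0
y*(-18 - 4*(-6))² = 0*(-18 - 4*(-6))² = 0*(-18 + 24)² = 0*6² = 0*36 = 0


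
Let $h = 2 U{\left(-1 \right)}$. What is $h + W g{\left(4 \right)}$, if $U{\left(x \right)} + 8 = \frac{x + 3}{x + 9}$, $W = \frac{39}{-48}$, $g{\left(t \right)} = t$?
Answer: $- \frac{75}{4} \approx -18.75$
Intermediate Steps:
$W = - \frac{13}{16}$ ($W = 39 \left(- \frac{1}{48}\right) = - \frac{13}{16} \approx -0.8125$)
$U{\left(x \right)} = -8 + \frac{3 + x}{9 + x}$ ($U{\left(x \right)} = -8 + \frac{x + 3}{x + 9} = -8 + \frac{3 + x}{9 + x}$)
$h = - \frac{31}{2}$ ($h = 2 \frac{-69 - -7}{9 - 1} = 2 \frac{-69 + 7}{8} = 2 \cdot \frac{1}{8} \left(-62\right) = 2 \left(- \frac{31}{4}\right) = - \frac{31}{2} \approx -15.5$)
$h + W g{\left(4 \right)} = - \frac{31}{2} - \frac{13}{4} = - \frac{75}{4}$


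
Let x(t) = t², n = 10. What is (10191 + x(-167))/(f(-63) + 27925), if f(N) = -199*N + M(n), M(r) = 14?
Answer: 9520/10119 ≈ 0.94080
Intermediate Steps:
f(N) = 14 - 199*N (f(N) = -199*N + 14 = 14 - 199*N)
(10191 + x(-167))/(f(-63) + 27925) = (10191 + (-167)²)/((14 - 199*(-63)) + 27925) = (10191 + 27889)/((14 + 12537) + 27925) = 38080/(12551 + 27925) = 38080/40476 = 38080*(1/40476) = 9520/10119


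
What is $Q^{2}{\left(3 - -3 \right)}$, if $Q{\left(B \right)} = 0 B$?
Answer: $0$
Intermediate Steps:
$Q{\left(B \right)} = 0$
$Q^{2}{\left(3 - -3 \right)} = 0^{2} = 0$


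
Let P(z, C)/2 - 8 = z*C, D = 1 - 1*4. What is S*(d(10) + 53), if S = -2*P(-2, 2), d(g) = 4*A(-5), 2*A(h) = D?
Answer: -752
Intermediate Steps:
D = -3 (D = 1 - 4 = -3)
A(h) = -3/2 (A(h) = (½)*(-3) = -3/2)
P(z, C) = 16 + 2*C*z (P(z, C) = 16 + 2*(z*C) = 16 + 2*(C*z) = 16 + 2*C*z)
d(g) = -6 (d(g) = 4*(-3/2) = -6)
S = -16 (S = -2*(16 + 2*2*(-2)) = -2*(16 - 8) = -2*8 = -16)
S*(d(10) + 53) = -16*(-6 + 53) = -16*47 = -752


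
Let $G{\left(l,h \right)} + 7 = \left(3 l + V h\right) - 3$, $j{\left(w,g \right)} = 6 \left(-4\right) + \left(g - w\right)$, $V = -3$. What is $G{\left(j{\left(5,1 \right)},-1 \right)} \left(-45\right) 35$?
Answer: $143325$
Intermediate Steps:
$j{\left(w,g \right)} = -24 + g - w$ ($j{\left(w,g \right)} = -24 + \left(g - w\right) = -24 + g - w$)
$G{\left(l,h \right)} = -10 - 3 h + 3 l$ ($G{\left(l,h \right)} = -7 - \left(3 - 3 l + 3 h\right) = -10 - 3 h + 3 l$)
$G{\left(j{\left(5,1 \right)},-1 \right)} \left(-45\right) 35 = \left(-10 - -3 + 3 \left(-24 + 1 - 5\right)\right) \left(-45\right) 35 = \left(-10 + 3 + 3 \left(-24 + 1 - 5\right)\right) \left(-45\right) 35 = \left(-10 + 3 + 3 \left(-28\right)\right) \left(-45\right) 35 = \left(-10 + 3 - 84\right) \left(-45\right) 35 = \left(-91\right) \left(-45\right) 35 = 4095 \cdot 35 = 143325$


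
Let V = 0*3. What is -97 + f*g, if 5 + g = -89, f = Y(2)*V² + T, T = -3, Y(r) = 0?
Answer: 185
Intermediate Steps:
V = 0
f = -3 (f = 0*0² - 3 = 0*0 - 3 = 0 - 3 = -3)
g = -94 (g = -5 - 89 = -94)
-97 + f*g = -97 - 3*(-94) = -97 + 282 = 185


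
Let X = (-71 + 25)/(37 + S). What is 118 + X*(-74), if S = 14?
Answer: 9422/51 ≈ 184.75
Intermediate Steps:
X = -46/51 (X = (-71 + 25)/(37 + 14) = -46/51 ≈ -0.90196)
118 + X*(-74) = 118 - 46/51*(-74) = 118 + 3404/51 = 9422/51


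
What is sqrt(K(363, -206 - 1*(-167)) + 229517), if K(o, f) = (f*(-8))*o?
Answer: sqrt(342773) ≈ 585.47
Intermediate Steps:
K(o, f) = -8*f*o (K(o, f) = (-8*f)*o = -8*f*o)
sqrt(K(363, -206 - 1*(-167)) + 229517) = sqrt(-8*(-206 - 1*(-167))*363 + 229517) = sqrt(-8*(-206 + 167)*363 + 229517) = sqrt(-8*(-39)*363 + 229517) = sqrt(113256 + 229517) = sqrt(342773)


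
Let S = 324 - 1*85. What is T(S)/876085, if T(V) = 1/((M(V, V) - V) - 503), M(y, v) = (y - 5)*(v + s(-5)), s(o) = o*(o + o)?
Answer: 1/58596069140 ≈ 1.7066e-11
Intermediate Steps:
S = 239 (S = 324 - 85 = 239)
s(o) = 2*o² (s(o) = o*(2*o) = 2*o²)
M(y, v) = (-5 + y)*(50 + v) (M(y, v) = (y - 5)*(v + 2*(-5)²) = (-5 + y)*(v + 2*25) = (-5 + y)*(v + 50) = (-5 + y)*(50 + v))
T(V) = 1/(-753 + V² + 44*V) (T(V) = 1/(((-250 - 5*V + 50*V + V*V) - V) - 503) = 1/(((-250 - 5*V + 50*V + V²) - V) - 503) = 1/(((-250 + V² + 45*V) - V) - 503) = 1/((-250 + V² + 44*V) - 503) = 1/(-753 + V² + 44*V))
T(S)/876085 = 1/((-753 + 239² + 44*239)*876085) = (1/876085)/(-753 + 57121 + 10516) = (1/876085)/66884 = (1/66884)*(1/876085) = 1/58596069140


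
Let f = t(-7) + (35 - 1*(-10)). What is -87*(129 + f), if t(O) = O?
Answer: -14529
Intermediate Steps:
f = 38 (f = -7 + (35 - 1*(-10)) = -7 + (35 + 10) = -7 + 45 = 38)
-87*(129 + f) = -87*(129 + 38) = -87*167 = -14529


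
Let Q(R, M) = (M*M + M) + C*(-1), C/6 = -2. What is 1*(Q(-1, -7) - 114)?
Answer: -60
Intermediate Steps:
C = -12 (C = 6*(-2) = -12)
Q(R, M) = 12 + M + M**2 (Q(R, M) = (M*M + M) - 12*(-1) = (M**2 + M) + 12 = (M + M**2) + 12 = 12 + M + M**2)
1*(Q(-1, -7) - 114) = 1*((12 - 7 + (-7)**2) - 114) = 1*((12 - 7 + 49) - 114) = 1*(54 - 114) = 1*(-60) = -60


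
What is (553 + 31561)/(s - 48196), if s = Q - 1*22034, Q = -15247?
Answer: -32114/85477 ≈ -0.37570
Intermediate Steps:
s = -37281 (s = -15247 - 1*22034 = -15247 - 22034 = -37281)
(553 + 31561)/(s - 48196) = (553 + 31561)/(-37281 - 48196) = 32114/(-85477) = 32114*(-1/85477) = -32114/85477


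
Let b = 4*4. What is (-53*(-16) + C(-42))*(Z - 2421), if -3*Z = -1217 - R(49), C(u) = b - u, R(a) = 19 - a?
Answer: -1834952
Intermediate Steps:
b = 16
C(u) = 16 - u
Z = 1187/3 (Z = -(-1217 - (19 - 1*49))/3 = -(-1217 - (19 - 49))/3 = -(-1217 - 1*(-30))/3 = -(-1217 + 30)/3 = -⅓*(-1187) = 1187/3 ≈ 395.67)
(-53*(-16) + C(-42))*(Z - 2421) = (-53*(-16) + (16 - 1*(-42)))*(1187/3 - 2421) = (848 + (16 + 42))*(-6076/3) = (848 + 58)*(-6076/3) = 906*(-6076/3) = -1834952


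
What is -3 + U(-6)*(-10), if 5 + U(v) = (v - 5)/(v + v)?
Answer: 227/6 ≈ 37.833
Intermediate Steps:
U(v) = -5 + (-5 + v)/(2*v) (U(v) = -5 + (v - 5)/(v + v) = -5 + (-5 + v)/((2*v)) = -5 + (-5 + v)*(1/(2*v)) = -5 + (-5 + v)/(2*v))
-3 + U(-6)*(-10) = -3 + ((1/2)*(-5 - 9*(-6))/(-6))*(-10) = -3 + ((1/2)*(-1/6)*(-5 + 54))*(-10) = -3 + ((1/2)*(-1/6)*49)*(-10) = -3 - 49/12*(-10) = -3 + 245/6 = 227/6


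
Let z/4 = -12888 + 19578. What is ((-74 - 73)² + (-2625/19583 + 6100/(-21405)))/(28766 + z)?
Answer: 905775780661/2327506190949 ≈ 0.38916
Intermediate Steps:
z = 26760 (z = 4*(-12888 + 19578) = 4*6690 = 26760)
((-74 - 73)² + (-2625/19583 + 6100/(-21405)))/(28766 + z) = ((-74 - 73)² + (-2625/19583 + 6100/(-21405)))/(28766 + 26760) = ((-147)² + (-2625*1/19583 + 6100*(-1/21405)))/55526 = (21609 + (-2625/19583 - 1220/4281))*(1/55526) = (21609 - 35128885/83834823)*(1/55526) = (1811551561322/83834823)*(1/55526) = 905775780661/2327506190949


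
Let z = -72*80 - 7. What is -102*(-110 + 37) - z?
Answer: 13213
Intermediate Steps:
z = -5767 (z = -5760 - 7 = -5767)
-102*(-110 + 37) - z = -102*(-110 + 37) - 1*(-5767) = -102*(-73) + 5767 = 7446 + 5767 = 13213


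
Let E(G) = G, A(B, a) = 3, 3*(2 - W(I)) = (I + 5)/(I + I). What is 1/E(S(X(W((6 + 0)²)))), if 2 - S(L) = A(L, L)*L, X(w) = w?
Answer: -72/247 ≈ -0.29150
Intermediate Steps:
W(I) = 2 - (5 + I)/(6*I) (W(I) = 2 - (I + 5)/(3*(I + I)) = 2 - (5 + I)/(3*(2*I)) = 2 - (5 + I)*1/(2*I)/3 = 2 - (5 + I)/(6*I))
S(L) = 2 - 3*L
1/E(S(X(W((6 + 0)²)))) = 1/(2 - (-5 + 11*(6 + 0)²)/(2*((6 + 0)²))) = 1/(2 - (-5 + 11*6²)/(2*(6²))) = 1/(2 - (-5 + 11*36)/(2*36)) = 1/(2 - (-5 + 396)/(2*36)) = 1/(2 - 391/(2*36)) = 1/(2 - 3*391/216) = 1/(2 - 391/72) = 1/(-247/72) = -72/247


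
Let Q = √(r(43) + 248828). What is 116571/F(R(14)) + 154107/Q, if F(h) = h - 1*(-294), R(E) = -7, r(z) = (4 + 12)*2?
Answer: 16653/41 + 154107*√62215/124430 ≈ 715.09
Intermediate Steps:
r(z) = 32 (r(z) = 16*2 = 32)
F(h) = 294 + h (F(h) = h + 294 = 294 + h)
Q = 2*√62215 (Q = √(32 + 248828) = √248860 = 2*√62215 ≈ 498.86)
116571/F(R(14)) + 154107/Q = 116571/(294 - 7) + 154107/((2*√62215)) = 116571/287 + 154107*(√62215/124430) = 116571*(1/287) + 154107*√62215/124430 = 16653/41 + 154107*√62215/124430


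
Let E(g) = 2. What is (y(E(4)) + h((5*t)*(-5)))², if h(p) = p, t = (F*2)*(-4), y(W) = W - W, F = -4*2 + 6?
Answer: 160000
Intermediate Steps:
F = -2 (F = -8 + 6 = -2)
y(W) = 0
t = 16 (t = -2*2*(-4) = -4*(-4) = 16)
(y(E(4)) + h((5*t)*(-5)))² = (0 + (5*16)*(-5))² = (0 + 80*(-5))² = (0 - 400)² = (-400)² = 160000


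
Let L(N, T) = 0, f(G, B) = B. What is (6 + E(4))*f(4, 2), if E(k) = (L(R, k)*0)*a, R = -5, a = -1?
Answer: 12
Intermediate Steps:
E(k) = 0 (E(k) = (0*0)*(-1) = 0*(-1) = 0)
(6 + E(4))*f(4, 2) = (6 + 0)*2 = 6*2 = 12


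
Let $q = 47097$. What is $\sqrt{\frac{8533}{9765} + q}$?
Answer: $\frac{\sqrt{10183737770}}{465} \approx 217.02$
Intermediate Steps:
$\sqrt{\frac{8533}{9765} + q} = \sqrt{\frac{8533}{9765} + 47097} = \sqrt{8533 \cdot \frac{1}{9765} + 47097} = \sqrt{\frac{1219}{1395} + 47097} = \sqrt{\frac{65701534}{1395}} = \frac{\sqrt{10183737770}}{465}$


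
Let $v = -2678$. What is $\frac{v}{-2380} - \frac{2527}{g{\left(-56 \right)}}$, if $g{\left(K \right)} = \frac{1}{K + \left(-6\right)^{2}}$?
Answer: $\frac{60143939}{1190} \approx 50541.0$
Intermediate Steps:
$g{\left(K \right)} = \frac{1}{36 + K}$ ($g{\left(K \right)} = \frac{1}{K + 36} = \frac{1}{36 + K}$)
$\frac{v}{-2380} - \frac{2527}{g{\left(-56 \right)}} = - \frac{2678}{-2380} - \frac{2527}{\frac{1}{36 - 56}} = \left(-2678\right) \left(- \frac{1}{2380}\right) - \frac{2527}{\frac{1}{-20}} = \frac{1339}{1190} - \frac{2527}{- \frac{1}{20}} = \frac{1339}{1190} - -50540 = \frac{1339}{1190} + 50540 = \frac{60143939}{1190}$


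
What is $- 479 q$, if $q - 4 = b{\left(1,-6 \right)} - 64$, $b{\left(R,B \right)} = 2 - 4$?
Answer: $29698$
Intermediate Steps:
$b{\left(R,B \right)} = -2$
$q = -62$ ($q = 4 - 66 = -62$)
$- 479 q = \left(-479\right) \left(-62\right) = 29698$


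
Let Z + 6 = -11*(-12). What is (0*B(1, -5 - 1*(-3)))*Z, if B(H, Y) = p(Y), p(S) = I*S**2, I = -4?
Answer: 0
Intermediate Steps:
p(S) = -4*S**2
B(H, Y) = -4*Y**2
Z = 126 (Z = -6 - 11*(-12) = -6 + 132 = 126)
(0*B(1, -5 - 1*(-3)))*Z = (0*(-4*(-5 - 1*(-3))**2))*126 = (0*(-4*(-5 + 3)**2))*126 = (0*(-4*(-2)**2))*126 = (0*(-4*4))*126 = (0*(-16))*126 = 0*126 = 0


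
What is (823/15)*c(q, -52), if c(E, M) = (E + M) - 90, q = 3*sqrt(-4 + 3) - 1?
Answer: -117689/15 + 823*I/5 ≈ -7845.9 + 164.6*I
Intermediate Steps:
q = -1 + 3*I (q = 3*sqrt(-1) - 1 = 3*I - 1 = -1 + 3*I ≈ -1.0 + 3.0*I)
c(E, M) = -90 + E + M
(823/15)*c(q, -52) = (823/15)*(-90 + (-1 + 3*I) - 52) = (823*(1/15))*(-143 + 3*I) = 823*(-143 + 3*I)/15 = -117689/15 + 823*I/5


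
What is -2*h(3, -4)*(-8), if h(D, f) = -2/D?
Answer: -32/3 ≈ -10.667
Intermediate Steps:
-2*h(3, -4)*(-8) = -(-4)/3*(-8) = -2*(-2/3)*(-8) = (4/3)*(-8) = -32/3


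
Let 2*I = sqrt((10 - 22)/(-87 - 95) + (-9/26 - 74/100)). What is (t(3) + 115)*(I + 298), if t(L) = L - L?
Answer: 34270 + 23*I*sqrt(211211)/182 ≈ 34270.0 + 58.078*I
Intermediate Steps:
t(L) = 0
I = I*sqrt(211211)/910 (I = sqrt((10 - 22)/(-87 - 95) + (-9/26 - 74/100))/2 = sqrt(-12/(-182) + (-9*1/26 - 74*1/100))/2 = sqrt(-12*(-1/182) + (-9/26 - 37/50))/2 = sqrt(6/91 - 353/325)/2 = sqrt(-2321/2275)/2 = (I*sqrt(211211)/455)/2 = I*sqrt(211211)/910 ≈ 0.50503*I)
(t(3) + 115)*(I + 298) = (0 + 115)*(I*sqrt(211211)/910 + 298) = 115*(298 + I*sqrt(211211)/910) = 34270 + 23*I*sqrt(211211)/182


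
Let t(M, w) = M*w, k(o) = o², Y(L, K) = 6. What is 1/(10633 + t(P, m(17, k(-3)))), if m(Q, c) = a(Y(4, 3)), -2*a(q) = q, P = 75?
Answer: 1/10408 ≈ 9.6080e-5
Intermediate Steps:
a(q) = -q/2
m(Q, c) = -3 (m(Q, c) = -½*6 = -3)
1/(10633 + t(P, m(17, k(-3)))) = 1/(10633 + 75*(-3)) = 1/(10633 - 225) = 1/10408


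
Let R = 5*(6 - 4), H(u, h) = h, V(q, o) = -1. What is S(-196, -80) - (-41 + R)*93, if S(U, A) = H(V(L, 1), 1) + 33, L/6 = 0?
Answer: 2917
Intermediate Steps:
L = 0 (L = 6*0 = 0)
R = 10 (R = 5*2 = 10)
S(U, A) = 34 (S(U, A) = 1 + 33 = 34)
S(-196, -80) - (-41 + R)*93 = 34 - (-41 + 10)*93 = 34 - (-31)*93 = 34 - 1*(-2883) = 34 + 2883 = 2917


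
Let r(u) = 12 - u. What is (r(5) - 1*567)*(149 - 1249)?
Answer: 616000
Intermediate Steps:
(r(5) - 1*567)*(149 - 1249) = ((12 - 1*5) - 1*567)*(149 - 1249) = ((12 - 5) - 567)*(-1100) = (7 - 567)*(-1100) = -560*(-1100) = 616000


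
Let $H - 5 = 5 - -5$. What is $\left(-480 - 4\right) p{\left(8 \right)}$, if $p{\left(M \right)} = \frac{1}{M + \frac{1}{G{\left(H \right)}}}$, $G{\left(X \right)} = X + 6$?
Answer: $- \frac{10164}{169} \approx -60.142$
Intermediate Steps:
$H = 15$ ($H = 5 + \left(5 - -5\right) = 5 + \left(5 + 5\right) = 5 + 10 = 15$)
$G{\left(X \right)} = 6 + X$
$p{\left(M \right)} = \frac{1}{\frac{1}{21} + M}$ ($p{\left(M \right)} = \frac{1}{M + \frac{1}{6 + 15}} = \frac{1}{M + \frac{1}{21}} = \frac{1}{\frac{1}{21} + M}$)
$\left(-480 - 4\right) p{\left(8 \right)} = \left(-480 - 4\right) \frac{21}{1 + 21 \cdot 8} = - 484 \frac{21}{1 + 168} = - 484 \cdot \frac{21}{169} = - 484 \cdot 21 \cdot \frac{1}{169} = \left(-484\right) \frac{21}{169} = - \frac{10164}{169}$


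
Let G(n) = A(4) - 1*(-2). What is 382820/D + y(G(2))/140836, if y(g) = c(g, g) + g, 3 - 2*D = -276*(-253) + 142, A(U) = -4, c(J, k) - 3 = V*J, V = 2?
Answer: -107829884941/9853872412 ≈ -10.943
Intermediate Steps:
c(J, k) = 3 + 2*J
G(n) = -2 (G(n) = -4 - 1*(-2) = -4 + 2 = -2)
D = -69967/2 (D = 3/2 - (-276*(-253) + 142)/2 = 3/2 - (69828 + 142)/2 = 3/2 - ½*69970 = 3/2 - 34985 = -69967/2 ≈ -34984.)
y(g) = 3 + 3*g (y(g) = (3 + 2*g) + g = 3 + 3*g)
382820/D + y(G(2))/140836 = 382820/(-69967/2) + (3 + 3*(-2))/140836 = 382820*(-2/69967) + (3 - 6)*(1/140836) = -765640/69967 - 3*1/140836 = -765640/69967 - 3/140836 = -107829884941/9853872412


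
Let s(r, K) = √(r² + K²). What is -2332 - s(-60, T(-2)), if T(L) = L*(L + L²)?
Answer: -2332 - 4*√226 ≈ -2392.1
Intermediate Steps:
s(r, K) = √(K² + r²)
-2332 - s(-60, T(-2)) = -2332 - √(((-2)²*(1 - 2))² + (-60)²) = -2332 - √((4*(-1))² + 3600) = -2332 - √((-4)² + 3600) = -2332 - √(16 + 3600) = -2332 - √3616 = -2332 - 4*√226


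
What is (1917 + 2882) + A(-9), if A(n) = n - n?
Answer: 4799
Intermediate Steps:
A(n) = 0
(1917 + 2882) + A(-9) = (1917 + 2882) + 0 = 4799 + 0 = 4799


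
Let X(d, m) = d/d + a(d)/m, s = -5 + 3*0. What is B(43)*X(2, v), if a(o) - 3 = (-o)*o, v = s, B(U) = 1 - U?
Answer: -252/5 ≈ -50.400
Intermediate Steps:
s = -5 (s = -5 + 0 = -5)
v = -5
a(o) = 3 - o**2 (a(o) = 3 + (-o)*o = 3 - o**2)
X(d, m) = 1 + (3 - d**2)/m (X(d, m) = d/d + (3 - d**2)/m = 1 + (3 - d**2)/m)
B(43)*X(2, v) = (1 - 1*43)*((3 - 5 - 1*2**2)/(-5)) = (1 - 43)*(-(3 - 5 - 1*4)/5) = -(-42)*(3 - 5 - 4)/5 = -(-42)*(-6)/5 = -42*6/5 = -252/5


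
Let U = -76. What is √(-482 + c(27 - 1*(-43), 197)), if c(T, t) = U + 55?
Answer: I*√503 ≈ 22.428*I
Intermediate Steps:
c(T, t) = -21 (c(T, t) = -76 + 55 = -21)
√(-482 + c(27 - 1*(-43), 197)) = √(-482 - 21) = √(-503) = I*√503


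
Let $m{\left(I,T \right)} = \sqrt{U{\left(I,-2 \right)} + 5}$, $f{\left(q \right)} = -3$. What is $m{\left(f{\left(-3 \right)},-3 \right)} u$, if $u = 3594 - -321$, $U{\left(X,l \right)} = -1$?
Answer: $7830$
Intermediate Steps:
$u = 3915$ ($u = 3594 + 321 = 3915$)
$m{\left(I,T \right)} = 2$ ($m{\left(I,T \right)} = \sqrt{-1 + 5} = \sqrt{4} = 2$)
$m{\left(f{\left(-3 \right)},-3 \right)} u = 2 \cdot 3915 = 7830$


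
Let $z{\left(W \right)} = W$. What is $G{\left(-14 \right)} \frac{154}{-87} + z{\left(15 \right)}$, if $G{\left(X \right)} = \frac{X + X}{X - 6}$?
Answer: $\frac{5447}{435} \approx 12.522$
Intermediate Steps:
$G{\left(X \right)} = \frac{2 X}{-6 + X}$
$G{\left(-14 \right)} \frac{154}{-87} + z{\left(15 \right)} = 2 \left(-14\right) \frac{1}{-6 - 14} \frac{154}{-87} + 15 = 2 \left(-14\right) \frac{1}{-20} \cdot 154 \left(- \frac{1}{87}\right) + 15 = 2 \left(-14\right) \left(- \frac{1}{20}\right) \left(- \frac{154}{87}\right) + 15 = \frac{7}{5} \left(- \frac{154}{87}\right) + 15 = - \frac{1078}{435} + 15 = \frac{5447}{435}$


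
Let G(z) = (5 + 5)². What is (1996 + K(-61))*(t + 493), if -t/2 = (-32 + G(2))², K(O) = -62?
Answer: -16932170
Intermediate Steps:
G(z) = 100 (G(z) = 10² = 100)
t = -9248 (t = -2*(-32 + 100)² = -2*68² = -2*4624 = -9248)
(1996 + K(-61))*(t + 493) = (1996 - 62)*(-9248 + 493) = 1934*(-8755) = -16932170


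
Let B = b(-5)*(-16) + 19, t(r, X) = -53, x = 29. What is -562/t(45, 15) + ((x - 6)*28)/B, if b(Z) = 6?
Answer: 1306/583 ≈ 2.2401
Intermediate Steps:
B = -77 (B = 6*(-16) + 19 = -96 + 19 = -77)
-562/t(45, 15) + ((x - 6)*28)/B = -562/(-53) + ((29 - 6)*28)/(-77) = -562*(-1/53) + (23*28)*(-1/77) = 562/53 + 644*(-1/77) = 562/53 - 92/11 = 1306/583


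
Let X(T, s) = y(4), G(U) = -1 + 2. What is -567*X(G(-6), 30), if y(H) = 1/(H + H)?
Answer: -567/8 ≈ -70.875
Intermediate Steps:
G(U) = 1
y(H) = 1/(2*H)
X(T, s) = ⅛ (X(T, s) = (½)/4 = (½)*(¼) = ⅛)
-567*X(G(-6), 30) = -567*⅛ = -567/8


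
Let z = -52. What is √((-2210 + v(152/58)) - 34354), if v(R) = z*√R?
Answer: 2*√(-7687581 - 754*√551)/29 ≈ 191.44*I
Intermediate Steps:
v(R) = -52*√R
√((-2210 + v(152/58)) - 34354) = √((-2210 - 52*2*√551/29) - 34354) = √((-2210 - 104*√551/29) - 34354) = √(-36564 - 104*√551/29)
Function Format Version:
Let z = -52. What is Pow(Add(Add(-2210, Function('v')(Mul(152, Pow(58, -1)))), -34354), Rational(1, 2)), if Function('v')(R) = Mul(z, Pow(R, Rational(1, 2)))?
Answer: Mul(Rational(2, 29), Pow(Add(-7687581, Mul(-754, Pow(551, Rational(1, 2)))), Rational(1, 2))) ≈ Mul(191.44, I)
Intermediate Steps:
Function('v')(R) = Mul(-52, Pow(R, Rational(1, 2)))
Pow(Add(Add(-2210, Function('v')(Mul(152, Pow(58, -1)))), -34354), Rational(1, 2)) = Pow(Add(Add(-2210, Mul(-52, Pow(Mul(152, Pow(58, -1)), Rational(1, 2)))), -34354), Rational(1, 2)) = Pow(Add(Add(-2210, Mul(-52, Pow(Mul(152, Rational(1, 58)), Rational(1, 2)))), -34354), Rational(1, 2)) = Pow(Add(Add(-2210, Mul(-52, Pow(Rational(76, 29), Rational(1, 2)))), -34354), Rational(1, 2)) = Pow(Add(Add(-2210, Mul(-52, Mul(Rational(2, 29), Pow(551, Rational(1, 2))))), -34354), Rational(1, 2)) = Pow(Add(Add(-2210, Mul(Rational(-104, 29), Pow(551, Rational(1, 2)))), -34354), Rational(1, 2)) = Pow(Add(-36564, Mul(Rational(-104, 29), Pow(551, Rational(1, 2)))), Rational(1, 2))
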